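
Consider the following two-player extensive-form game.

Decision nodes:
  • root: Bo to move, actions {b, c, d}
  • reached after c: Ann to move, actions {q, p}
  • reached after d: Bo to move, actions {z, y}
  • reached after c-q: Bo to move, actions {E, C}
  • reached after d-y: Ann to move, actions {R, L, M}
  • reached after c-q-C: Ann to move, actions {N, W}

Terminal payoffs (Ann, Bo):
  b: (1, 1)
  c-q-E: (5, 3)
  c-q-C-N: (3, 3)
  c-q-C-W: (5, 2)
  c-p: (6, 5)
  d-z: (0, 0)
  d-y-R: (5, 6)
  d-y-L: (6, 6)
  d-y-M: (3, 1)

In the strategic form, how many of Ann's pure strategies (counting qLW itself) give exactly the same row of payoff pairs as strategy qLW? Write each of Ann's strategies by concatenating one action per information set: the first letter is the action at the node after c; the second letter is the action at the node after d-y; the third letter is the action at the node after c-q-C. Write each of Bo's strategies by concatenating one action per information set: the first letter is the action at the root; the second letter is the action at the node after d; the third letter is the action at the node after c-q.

Row for qLW (columns bzE, bzC, byE, byC, czE, czC, cyE, cyC, dzE, dzC, dyE, dyC): (1,1) (1,1) (1,1) (1,1) (5,3) (5,2) (5,3) (5,2) (0,0) (0,0) (6,6) (6,6).
Every one of Ann's information sets is on the play path for some reply by Bo when Ann follows qLW.
Changing the action at any of them therefore changes at least one column, so only qLW itself gives this row.

1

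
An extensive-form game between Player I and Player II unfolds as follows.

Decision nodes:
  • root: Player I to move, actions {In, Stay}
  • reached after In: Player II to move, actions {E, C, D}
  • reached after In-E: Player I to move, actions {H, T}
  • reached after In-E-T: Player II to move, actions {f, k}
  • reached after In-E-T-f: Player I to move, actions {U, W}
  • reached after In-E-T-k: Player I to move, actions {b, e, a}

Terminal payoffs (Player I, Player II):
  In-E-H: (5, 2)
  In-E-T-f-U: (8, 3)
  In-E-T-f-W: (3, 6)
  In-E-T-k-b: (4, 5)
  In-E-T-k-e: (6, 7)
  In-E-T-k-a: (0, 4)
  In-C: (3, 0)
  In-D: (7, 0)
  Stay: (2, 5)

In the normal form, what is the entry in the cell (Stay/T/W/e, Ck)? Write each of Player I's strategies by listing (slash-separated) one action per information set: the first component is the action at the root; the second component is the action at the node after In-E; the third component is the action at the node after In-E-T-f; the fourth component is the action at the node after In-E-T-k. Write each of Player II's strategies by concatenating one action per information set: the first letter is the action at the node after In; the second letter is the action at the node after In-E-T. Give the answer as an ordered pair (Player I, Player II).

Trace the play path from the root:
  Player I plays Stay
→ terminal payoff (2, 5).
(Player I's choice at the node after In-E is never reached on this path, so it doesn't affect the outcome.)

(2, 5)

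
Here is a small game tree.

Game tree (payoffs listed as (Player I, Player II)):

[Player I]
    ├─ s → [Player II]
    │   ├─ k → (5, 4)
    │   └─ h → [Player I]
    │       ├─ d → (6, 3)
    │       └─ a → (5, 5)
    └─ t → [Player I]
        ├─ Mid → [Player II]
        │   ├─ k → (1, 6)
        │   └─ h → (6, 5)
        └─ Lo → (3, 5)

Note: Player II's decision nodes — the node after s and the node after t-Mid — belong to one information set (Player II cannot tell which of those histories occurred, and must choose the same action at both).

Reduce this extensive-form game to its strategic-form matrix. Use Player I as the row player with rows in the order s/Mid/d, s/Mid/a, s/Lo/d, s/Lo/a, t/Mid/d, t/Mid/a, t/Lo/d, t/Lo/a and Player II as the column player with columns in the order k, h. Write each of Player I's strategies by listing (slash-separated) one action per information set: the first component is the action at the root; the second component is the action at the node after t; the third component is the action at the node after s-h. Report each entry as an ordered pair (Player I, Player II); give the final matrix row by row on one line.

s/Mid/d: (5,4) (6,3) | s/Mid/a: (5,4) (5,5) | s/Lo/d: (5,4) (6,3) | s/Lo/a: (5,4) (5,5) | t/Mid/d: (1,6) (6,5) | t/Mid/a: (1,6) (6,5) | t/Lo/d: (3,5) (3,5) | t/Lo/a: (3,5) (3,5)

               k        h
s/Mid/d    (5,4)    (6,3)
s/Mid/a    (5,4)    (5,5)
 s/Lo/d    (5,4)    (6,3)
 s/Lo/a    (5,4)    (5,5)
t/Mid/d    (1,6)    (6,5)
t/Mid/a    (1,6)    (6,5)
 t/Lo/d    (3,5)    (3,5)
 t/Lo/a    (3,5)    (3,5)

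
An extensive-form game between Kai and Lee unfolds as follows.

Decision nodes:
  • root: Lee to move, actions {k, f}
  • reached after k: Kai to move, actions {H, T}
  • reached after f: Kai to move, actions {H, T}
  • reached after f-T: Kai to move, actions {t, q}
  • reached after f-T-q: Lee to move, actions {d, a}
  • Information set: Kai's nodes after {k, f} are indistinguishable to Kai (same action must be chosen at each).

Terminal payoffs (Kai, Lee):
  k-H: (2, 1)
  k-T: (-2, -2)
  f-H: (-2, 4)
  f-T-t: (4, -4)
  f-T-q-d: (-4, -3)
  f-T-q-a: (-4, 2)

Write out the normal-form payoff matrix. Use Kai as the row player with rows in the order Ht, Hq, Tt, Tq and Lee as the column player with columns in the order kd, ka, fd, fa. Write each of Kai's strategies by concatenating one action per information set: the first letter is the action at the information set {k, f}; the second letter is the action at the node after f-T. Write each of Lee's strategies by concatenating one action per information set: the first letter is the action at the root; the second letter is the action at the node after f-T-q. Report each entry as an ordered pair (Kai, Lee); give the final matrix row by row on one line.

           kd       ka       fd       fa
  Ht    (2,1)    (2,1)   (-2,4)   (-2,4)
  Hq    (2,1)    (2,1)   (-2,4)   (-2,4)
  Tt  (-2,-2)  (-2,-2)   (4,-4)   (4,-4)
  Tq  (-2,-2)  (-2,-2)  (-4,-3)   (-4,2)

Ht: (2,1) (2,1) (-2,4) (-2,4) | Hq: (2,1) (2,1) (-2,4) (-2,4) | Tt: (-2,-2) (-2,-2) (4,-4) (4,-4) | Tq: (-2,-2) (-2,-2) (-4,-3) (-4,2)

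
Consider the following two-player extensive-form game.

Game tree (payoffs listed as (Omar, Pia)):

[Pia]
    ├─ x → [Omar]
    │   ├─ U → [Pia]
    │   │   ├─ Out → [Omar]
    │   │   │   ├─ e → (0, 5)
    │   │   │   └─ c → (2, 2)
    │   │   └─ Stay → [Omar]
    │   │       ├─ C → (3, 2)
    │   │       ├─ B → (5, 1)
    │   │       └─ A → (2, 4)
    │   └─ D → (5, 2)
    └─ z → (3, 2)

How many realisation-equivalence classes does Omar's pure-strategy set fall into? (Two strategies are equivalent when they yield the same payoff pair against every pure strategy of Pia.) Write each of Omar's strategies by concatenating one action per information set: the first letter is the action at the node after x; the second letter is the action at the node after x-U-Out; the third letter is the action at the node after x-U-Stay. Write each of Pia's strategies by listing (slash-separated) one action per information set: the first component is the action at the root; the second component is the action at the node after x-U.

Omar has 12 pure strategies: UeC, UeB, UeA, UcC, UcB, UcA, DeC, DeB, DeA, DcC, DcB, DcA. Columns: x/Out, x/Stay, z/Out, z/Stay.
{UeC} → row (0,5) (3,2) (3,2) (3,2)
{UeB} → row (0,5) (5,1) (3,2) (3,2)
{UeA} → row (0,5) (2,4) (3,2) (3,2)
{UcC} → row (2,2) (3,2) (3,2) (3,2)
{UcB} → row (2,2) (5,1) (3,2) (3,2)
{UcA} → row (2,2) (2,4) (3,2) (3,2)
{DeC, DeB, DeA, DcC, DcB, DcA} → row (5,2) (5,2) (3,2) (3,2)
That's 7 distinct rows out of 12 strategies.

7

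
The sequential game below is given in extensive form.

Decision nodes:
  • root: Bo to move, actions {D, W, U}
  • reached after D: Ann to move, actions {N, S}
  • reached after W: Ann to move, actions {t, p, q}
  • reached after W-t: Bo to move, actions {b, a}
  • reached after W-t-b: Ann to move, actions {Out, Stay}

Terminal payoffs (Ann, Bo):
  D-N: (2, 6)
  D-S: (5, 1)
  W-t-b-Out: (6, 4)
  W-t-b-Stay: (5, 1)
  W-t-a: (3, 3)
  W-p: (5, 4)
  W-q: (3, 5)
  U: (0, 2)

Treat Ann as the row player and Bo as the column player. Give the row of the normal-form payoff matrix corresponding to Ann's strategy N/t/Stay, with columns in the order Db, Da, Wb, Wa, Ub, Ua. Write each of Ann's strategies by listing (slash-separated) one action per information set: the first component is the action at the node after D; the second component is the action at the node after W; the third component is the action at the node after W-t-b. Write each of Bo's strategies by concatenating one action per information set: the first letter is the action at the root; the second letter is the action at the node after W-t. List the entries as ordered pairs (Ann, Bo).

(2,6) (2,6) (5,1) (3,3) (0,2) (0,2)

vs Db: Bo plays D → Ann plays N at [D] → (2, 6)
vs Da: Bo plays D → Ann plays N at [D] → (2, 6)
vs Wb: Bo plays W → Ann plays t at [W] → Bo plays b at [W-t] → Ann plays Stay at [W-t-b] → (5, 1)
vs Wa: Bo plays W → Ann plays t at [W] → Bo plays a at [W-t] → (3, 3)
vs Ub: Bo plays U → (0, 2)
vs Ua: Bo plays U → (0, 2)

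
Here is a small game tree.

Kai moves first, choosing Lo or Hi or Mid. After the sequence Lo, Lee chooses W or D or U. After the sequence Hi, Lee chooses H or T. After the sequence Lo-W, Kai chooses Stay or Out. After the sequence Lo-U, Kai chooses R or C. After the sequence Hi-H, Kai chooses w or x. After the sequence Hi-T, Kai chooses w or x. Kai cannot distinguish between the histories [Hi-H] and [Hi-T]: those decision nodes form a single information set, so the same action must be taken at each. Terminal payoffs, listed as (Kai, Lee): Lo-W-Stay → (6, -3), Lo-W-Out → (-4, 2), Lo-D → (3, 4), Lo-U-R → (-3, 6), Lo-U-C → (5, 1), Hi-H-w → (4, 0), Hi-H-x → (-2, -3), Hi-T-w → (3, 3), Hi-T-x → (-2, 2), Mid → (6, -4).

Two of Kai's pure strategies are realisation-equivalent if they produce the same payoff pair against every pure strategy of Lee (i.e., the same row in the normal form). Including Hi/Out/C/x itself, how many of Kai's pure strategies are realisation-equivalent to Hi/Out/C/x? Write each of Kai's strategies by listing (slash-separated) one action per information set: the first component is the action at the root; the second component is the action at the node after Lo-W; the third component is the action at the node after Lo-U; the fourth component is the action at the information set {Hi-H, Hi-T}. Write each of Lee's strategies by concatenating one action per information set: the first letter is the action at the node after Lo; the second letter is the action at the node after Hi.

4

Row for Hi/Out/C/x (columns WH, WT, DH, DT, UH, UT): (-2,-3) (-2,2) (-2,-3) (-2,2) (-2,-3) (-2,2).
Under Hi/Out/C/x, Kai's choice at the node after Lo-W and at the node after Lo-U can never be reached regardless of what Lee does, so varying those choices leaves every outcome unchanged.
Holding the reachable choices fixed and varying the unreachable ones freely already gives 2 × 2 = 4 equivalent strategies.
No other strategy reproduces this row, so those 4 are the full class: Hi/Stay/R/x, Hi/Stay/C/x, Hi/Out/R/x, Hi/Out/C/x.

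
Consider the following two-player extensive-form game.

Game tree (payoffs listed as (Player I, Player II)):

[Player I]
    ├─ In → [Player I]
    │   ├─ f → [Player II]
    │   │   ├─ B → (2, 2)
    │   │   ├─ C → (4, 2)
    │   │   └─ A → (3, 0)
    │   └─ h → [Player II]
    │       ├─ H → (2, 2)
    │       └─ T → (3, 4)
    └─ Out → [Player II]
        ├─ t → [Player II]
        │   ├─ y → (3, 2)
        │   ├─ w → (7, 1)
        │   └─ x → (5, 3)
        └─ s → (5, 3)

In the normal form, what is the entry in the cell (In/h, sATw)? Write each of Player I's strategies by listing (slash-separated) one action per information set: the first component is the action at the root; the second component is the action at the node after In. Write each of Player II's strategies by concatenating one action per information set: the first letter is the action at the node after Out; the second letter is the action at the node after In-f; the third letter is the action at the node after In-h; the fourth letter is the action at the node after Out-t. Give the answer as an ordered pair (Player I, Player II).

(3, 4)

Trace the play path from the root:
  Player I plays In
  Player I plays h at [In]
  Player II plays T at [In-h]
→ terminal payoff (3, 4).
(Player II's choice at the node after Out is never reached on this path, so it doesn't affect the outcome.)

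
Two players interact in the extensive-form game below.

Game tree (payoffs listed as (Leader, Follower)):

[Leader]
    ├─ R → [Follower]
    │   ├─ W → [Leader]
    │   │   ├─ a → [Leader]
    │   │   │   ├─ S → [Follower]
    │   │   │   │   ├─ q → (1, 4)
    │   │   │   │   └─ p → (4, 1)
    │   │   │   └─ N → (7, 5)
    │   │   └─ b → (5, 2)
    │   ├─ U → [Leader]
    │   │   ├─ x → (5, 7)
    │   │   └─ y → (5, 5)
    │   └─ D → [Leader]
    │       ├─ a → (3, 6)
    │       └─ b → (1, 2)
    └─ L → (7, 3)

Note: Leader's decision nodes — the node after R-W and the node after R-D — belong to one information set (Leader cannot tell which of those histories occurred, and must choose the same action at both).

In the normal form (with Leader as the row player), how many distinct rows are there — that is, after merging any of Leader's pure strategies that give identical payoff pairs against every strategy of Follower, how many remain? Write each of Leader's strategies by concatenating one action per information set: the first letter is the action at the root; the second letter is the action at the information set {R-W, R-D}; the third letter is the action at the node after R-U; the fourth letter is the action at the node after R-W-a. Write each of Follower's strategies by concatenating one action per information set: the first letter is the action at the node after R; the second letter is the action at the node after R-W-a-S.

7

Leader has 16 pure strategies: RaxS, RaxN, RayS, RayN, RbxS, RbxN, RbyS, RbyN, LaxS, LaxN, LayS, LayN, LbxS, LbxN, LbyS, LbyN. Columns: Wq, Wp, Uq, Up, Dq, Dp.
{RaxS} → row (1,4) (4,1) (5,7) (5,7) (3,6) (3,6)
{RaxN} → row (7,5) (7,5) (5,7) (5,7) (3,6) (3,6)
{RayS} → row (1,4) (4,1) (5,5) (5,5) (3,6) (3,6)
{RayN} → row (7,5) (7,5) (5,5) (5,5) (3,6) (3,6)
{RbxS, RbxN} → row (5,2) (5,2) (5,7) (5,7) (1,2) (1,2)
{RbyS, RbyN} → row (5,2) (5,2) (5,5) (5,5) (1,2) (1,2)
{LaxS, LaxN, LayS, LayN, LbxS, LbxN, LbyS, LbyN} → row (7,3) (7,3) (7,3) (7,3) (7,3) (7,3)
That's 7 distinct rows out of 16 strategies.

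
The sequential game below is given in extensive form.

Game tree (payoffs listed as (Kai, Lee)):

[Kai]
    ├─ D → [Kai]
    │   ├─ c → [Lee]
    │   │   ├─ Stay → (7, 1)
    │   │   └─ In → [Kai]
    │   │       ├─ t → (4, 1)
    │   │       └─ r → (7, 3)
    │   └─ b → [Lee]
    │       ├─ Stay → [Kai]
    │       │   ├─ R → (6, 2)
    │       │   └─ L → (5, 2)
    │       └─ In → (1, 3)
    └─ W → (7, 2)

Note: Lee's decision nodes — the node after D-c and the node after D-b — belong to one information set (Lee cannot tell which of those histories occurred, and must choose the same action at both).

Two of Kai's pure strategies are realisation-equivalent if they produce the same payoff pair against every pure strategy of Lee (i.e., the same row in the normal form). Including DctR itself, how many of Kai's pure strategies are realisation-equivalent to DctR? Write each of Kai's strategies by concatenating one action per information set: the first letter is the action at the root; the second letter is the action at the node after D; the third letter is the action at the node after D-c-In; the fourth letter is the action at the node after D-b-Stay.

Row for DctR (columns Stay, In): (7,1) (4,1).
Under DctR, Kai's choice at the node after D-b-Stay can never be reached regardless of what Lee does, so varying those choices leaves every outcome unchanged.
Holding the reachable choices fixed and varying the unreachable one freely already gives 2 equivalent strategies.
No other strategy reproduces this row, so those 2 are the full class: DctR, DctL.

2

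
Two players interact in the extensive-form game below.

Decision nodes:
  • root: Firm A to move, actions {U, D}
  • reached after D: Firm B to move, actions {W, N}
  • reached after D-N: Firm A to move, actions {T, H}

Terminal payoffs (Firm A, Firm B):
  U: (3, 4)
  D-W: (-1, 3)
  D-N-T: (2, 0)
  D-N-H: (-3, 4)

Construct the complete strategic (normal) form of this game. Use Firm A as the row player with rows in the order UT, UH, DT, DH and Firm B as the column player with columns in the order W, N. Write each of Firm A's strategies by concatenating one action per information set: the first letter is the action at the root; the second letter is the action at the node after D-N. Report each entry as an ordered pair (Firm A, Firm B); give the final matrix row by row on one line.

Row UT: W→(3,4), N→(3,4)
Row UH: W→(3,4), N→(3,4)
Row DT: W→(-1,3), N→(2,0)
Row DH: W→(-1,3), N→(-3,4)

UT: (3,4) (3,4) | UH: (3,4) (3,4) | DT: (-1,3) (2,0) | DH: (-1,3) (-3,4)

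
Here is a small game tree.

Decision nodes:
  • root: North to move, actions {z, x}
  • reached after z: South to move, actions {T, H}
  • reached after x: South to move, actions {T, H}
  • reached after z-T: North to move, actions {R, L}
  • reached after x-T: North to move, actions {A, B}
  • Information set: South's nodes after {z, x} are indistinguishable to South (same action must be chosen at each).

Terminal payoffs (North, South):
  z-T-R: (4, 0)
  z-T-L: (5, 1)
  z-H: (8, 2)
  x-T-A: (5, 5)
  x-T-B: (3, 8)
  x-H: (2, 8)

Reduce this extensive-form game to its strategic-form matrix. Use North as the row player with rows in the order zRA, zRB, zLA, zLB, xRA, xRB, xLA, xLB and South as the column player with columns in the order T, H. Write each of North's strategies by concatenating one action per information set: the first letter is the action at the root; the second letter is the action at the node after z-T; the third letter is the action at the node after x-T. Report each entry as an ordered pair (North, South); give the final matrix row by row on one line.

zRA: (4,0) (8,2) | zRB: (4,0) (8,2) | zLA: (5,1) (8,2) | zLB: (5,1) (8,2) | xRA: (5,5) (2,8) | xRB: (3,8) (2,8) | xLA: (5,5) (2,8) | xLB: (3,8) (2,8)

Row zRA: T→(4,0), H→(8,2)
Row zRB: T→(4,0), H→(8,2)
Row zLA: T→(5,1), H→(8,2)
Row zLB: T→(5,1), H→(8,2)
Row xRA: T→(5,5), H→(2,8)
Row xRB: T→(3,8), H→(2,8)
Row xLA: T→(5,5), H→(2,8)
Row xLB: T→(3,8), H→(2,8)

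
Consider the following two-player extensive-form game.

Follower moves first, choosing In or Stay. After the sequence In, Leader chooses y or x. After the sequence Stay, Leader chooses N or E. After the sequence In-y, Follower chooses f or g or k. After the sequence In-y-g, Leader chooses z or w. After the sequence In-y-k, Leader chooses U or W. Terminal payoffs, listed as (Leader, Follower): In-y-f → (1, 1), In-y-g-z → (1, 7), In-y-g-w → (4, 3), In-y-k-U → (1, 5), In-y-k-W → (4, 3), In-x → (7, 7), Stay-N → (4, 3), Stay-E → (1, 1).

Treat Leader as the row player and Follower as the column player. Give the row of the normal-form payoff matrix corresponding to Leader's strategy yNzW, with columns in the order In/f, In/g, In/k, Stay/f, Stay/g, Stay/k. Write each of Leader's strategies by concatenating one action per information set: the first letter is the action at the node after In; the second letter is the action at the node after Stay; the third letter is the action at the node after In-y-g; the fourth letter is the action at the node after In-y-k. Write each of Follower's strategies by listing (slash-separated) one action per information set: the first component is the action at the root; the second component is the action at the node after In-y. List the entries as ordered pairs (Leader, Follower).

(1,1) (1,7) (4,3) (4,3) (4,3) (4,3)

vs In/f: Follower plays In → Leader plays y at [In] → Follower plays f at [In-y] → (1, 1)
vs In/g: Follower plays In → Leader plays y at [In] → Follower plays g at [In-y] → Leader plays z at [In-y-g] → (1, 7)
vs In/k: Follower plays In → Leader plays y at [In] → Follower plays k at [In-y] → Leader plays W at [In-y-k] → (4, 3)
vs Stay/f: Follower plays Stay → Leader plays N at [Stay] → (4, 3)
vs Stay/g: Follower plays Stay → Leader plays N at [Stay] → (4, 3)
vs Stay/k: Follower plays Stay → Leader plays N at [Stay] → (4, 3)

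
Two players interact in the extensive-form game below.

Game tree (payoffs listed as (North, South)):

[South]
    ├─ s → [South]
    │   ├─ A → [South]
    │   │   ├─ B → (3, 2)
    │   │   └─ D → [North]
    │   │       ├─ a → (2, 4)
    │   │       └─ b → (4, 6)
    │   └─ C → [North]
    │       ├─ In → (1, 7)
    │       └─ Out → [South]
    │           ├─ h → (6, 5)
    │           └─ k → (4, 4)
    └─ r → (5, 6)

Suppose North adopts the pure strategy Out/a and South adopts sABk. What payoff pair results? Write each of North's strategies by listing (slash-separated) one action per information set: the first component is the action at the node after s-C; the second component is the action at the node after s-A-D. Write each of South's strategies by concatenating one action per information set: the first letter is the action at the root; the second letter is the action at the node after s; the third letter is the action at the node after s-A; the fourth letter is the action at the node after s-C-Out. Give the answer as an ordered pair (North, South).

(3, 2)

Trace the play path from the root:
  South plays s
  South plays A at [s]
  South plays B at [s-A]
→ terminal payoff (3, 2).
(North's choice at the node after s-C is never reached on this path, so it doesn't affect the outcome.)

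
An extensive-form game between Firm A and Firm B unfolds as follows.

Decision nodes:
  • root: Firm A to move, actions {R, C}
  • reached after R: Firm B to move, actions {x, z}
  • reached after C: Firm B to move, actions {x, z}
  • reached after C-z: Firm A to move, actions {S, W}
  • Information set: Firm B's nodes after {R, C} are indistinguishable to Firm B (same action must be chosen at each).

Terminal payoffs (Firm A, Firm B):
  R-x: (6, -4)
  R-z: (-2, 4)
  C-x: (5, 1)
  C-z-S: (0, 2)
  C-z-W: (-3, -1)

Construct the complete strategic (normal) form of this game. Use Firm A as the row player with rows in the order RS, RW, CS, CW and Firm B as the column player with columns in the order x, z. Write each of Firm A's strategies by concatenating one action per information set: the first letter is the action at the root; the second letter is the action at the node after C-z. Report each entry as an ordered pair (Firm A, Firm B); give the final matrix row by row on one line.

RS: (6,-4) (-2,4) | RW: (6,-4) (-2,4) | CS: (5,1) (0,2) | CW: (5,1) (-3,-1)

            x        z
  RS   (6,-4)   (-2,4)
  RW   (6,-4)   (-2,4)
  CS    (5,1)    (0,2)
  CW    (5,1)  (-3,-1)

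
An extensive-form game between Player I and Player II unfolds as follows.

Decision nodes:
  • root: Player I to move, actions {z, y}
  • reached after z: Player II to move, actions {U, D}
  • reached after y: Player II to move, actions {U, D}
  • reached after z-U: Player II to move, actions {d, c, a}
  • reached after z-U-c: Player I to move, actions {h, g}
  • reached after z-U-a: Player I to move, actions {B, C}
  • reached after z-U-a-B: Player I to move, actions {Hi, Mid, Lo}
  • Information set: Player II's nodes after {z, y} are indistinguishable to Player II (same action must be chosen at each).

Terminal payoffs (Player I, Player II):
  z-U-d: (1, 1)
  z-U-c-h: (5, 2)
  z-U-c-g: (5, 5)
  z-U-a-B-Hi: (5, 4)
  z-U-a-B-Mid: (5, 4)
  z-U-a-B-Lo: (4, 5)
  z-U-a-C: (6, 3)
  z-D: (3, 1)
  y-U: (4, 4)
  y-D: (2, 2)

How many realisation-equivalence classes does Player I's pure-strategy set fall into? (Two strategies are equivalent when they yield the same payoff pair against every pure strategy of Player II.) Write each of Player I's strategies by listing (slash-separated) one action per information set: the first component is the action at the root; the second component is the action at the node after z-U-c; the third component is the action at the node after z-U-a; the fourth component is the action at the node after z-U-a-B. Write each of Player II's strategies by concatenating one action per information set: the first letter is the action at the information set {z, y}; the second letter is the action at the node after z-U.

7

Player I has 24 pure strategies: z/h/B/Hi, z/h/B/Mid, z/h/B/Lo, z/h/C/Hi, z/h/C/Mid, z/h/C/Lo, z/g/B/Hi, z/g/B/Mid, z/g/B/Lo, z/g/C/Hi, z/g/C/Mid, z/g/C/Lo, y/h/B/Hi, y/h/B/Mid, y/h/B/Lo, y/h/C/Hi, y/h/C/Mid, y/h/C/Lo, y/g/B/Hi, y/g/B/Mid, y/g/B/Lo, y/g/C/Hi, y/g/C/Mid, y/g/C/Lo. Columns: Ud, Uc, Ua, Dd, Dc, Da.
{z/h/B/Hi, z/h/B/Mid} → row (1,1) (5,2) (5,4) (3,1) (3,1) (3,1)
{z/h/B/Lo} → row (1,1) (5,2) (4,5) (3,1) (3,1) (3,1)
{z/h/C/Hi, z/h/C/Mid, z/h/C/Lo} → row (1,1) (5,2) (6,3) (3,1) (3,1) (3,1)
{z/g/B/Hi, z/g/B/Mid} → row (1,1) (5,5) (5,4) (3,1) (3,1) (3,1)
{z/g/B/Lo} → row (1,1) (5,5) (4,5) (3,1) (3,1) (3,1)
{z/g/C/Hi, z/g/C/Mid, z/g/C/Lo} → row (1,1) (5,5) (6,3) (3,1) (3,1) (3,1)
{y/h/B/Hi, y/h/B/Mid, y/h/B/Lo, y/h/C/Hi, y/h/C/Mid, y/h/C/Lo, y/g/B/Hi, y/g/B/Mid, y/g/B/Lo, y/g/C/Hi, y/g/C/Mid, y/g/C/Lo} → row (4,4) (4,4) (4,4) (2,2) (2,2) (2,2)
That's 7 distinct rows out of 24 strategies.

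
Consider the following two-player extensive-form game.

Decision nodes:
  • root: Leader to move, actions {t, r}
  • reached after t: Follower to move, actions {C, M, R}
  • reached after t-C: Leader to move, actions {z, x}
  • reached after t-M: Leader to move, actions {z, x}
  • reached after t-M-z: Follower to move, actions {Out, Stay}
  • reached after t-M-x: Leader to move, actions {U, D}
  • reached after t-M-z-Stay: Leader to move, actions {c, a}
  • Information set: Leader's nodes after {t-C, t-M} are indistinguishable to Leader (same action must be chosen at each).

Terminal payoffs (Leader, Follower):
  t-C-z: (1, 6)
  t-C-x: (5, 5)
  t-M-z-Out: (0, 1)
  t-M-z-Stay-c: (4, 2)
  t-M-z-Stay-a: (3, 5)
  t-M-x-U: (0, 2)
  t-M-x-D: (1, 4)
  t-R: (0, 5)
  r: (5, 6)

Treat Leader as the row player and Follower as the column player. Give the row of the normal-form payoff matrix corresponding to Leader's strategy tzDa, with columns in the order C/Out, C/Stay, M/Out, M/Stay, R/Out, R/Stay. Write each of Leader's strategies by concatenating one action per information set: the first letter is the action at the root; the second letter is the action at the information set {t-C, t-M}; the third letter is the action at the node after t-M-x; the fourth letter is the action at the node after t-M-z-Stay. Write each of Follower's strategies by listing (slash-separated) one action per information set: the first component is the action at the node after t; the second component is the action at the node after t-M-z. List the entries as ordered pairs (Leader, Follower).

(1,6) (1,6) (0,1) (3,5) (0,5) (0,5)

vs C/Out: Leader plays t → Follower plays C at [t] → Leader plays z at [t-C] → (1, 6)
vs C/Stay: Leader plays t → Follower plays C at [t] → Leader plays z at [t-C] → (1, 6)
vs M/Out: Leader plays t → Follower plays M at [t] → Leader plays z at [t-M] → Follower plays Out at [t-M-z] → (0, 1)
vs M/Stay: Leader plays t → Follower plays M at [t] → Leader plays z at [t-M] → Follower plays Stay at [t-M-z] → Leader plays a at [t-M-z-Stay] → (3, 5)
vs R/Out: Leader plays t → Follower plays R at [t] → (0, 5)
vs R/Stay: Leader plays t → Follower plays R at [t] → (0, 5)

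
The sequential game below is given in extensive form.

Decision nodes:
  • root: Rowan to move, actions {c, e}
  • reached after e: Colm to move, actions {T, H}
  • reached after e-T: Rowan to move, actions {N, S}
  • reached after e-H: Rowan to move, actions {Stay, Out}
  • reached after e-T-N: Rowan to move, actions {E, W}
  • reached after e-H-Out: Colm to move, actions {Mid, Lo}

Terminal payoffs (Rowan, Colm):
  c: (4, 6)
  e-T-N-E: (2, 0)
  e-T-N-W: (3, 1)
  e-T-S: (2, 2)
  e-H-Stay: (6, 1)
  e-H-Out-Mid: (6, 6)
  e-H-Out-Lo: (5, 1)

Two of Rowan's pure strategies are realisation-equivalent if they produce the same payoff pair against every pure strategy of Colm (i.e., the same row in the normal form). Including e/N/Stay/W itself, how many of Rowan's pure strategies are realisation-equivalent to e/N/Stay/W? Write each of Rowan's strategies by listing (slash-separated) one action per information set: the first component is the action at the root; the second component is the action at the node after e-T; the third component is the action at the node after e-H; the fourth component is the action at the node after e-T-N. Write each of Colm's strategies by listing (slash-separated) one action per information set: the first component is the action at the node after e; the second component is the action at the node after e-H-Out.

Row for e/N/Stay/W (columns T/Mid, T/Lo, H/Mid, H/Lo): (3,1) (3,1) (6,1) (6,1).
Every one of Rowan's information sets is on the play path for some reply by Colm when Rowan follows e/N/Stay/W.
Changing the action at any of them therefore changes at least one column, so only e/N/Stay/W itself gives this row.

1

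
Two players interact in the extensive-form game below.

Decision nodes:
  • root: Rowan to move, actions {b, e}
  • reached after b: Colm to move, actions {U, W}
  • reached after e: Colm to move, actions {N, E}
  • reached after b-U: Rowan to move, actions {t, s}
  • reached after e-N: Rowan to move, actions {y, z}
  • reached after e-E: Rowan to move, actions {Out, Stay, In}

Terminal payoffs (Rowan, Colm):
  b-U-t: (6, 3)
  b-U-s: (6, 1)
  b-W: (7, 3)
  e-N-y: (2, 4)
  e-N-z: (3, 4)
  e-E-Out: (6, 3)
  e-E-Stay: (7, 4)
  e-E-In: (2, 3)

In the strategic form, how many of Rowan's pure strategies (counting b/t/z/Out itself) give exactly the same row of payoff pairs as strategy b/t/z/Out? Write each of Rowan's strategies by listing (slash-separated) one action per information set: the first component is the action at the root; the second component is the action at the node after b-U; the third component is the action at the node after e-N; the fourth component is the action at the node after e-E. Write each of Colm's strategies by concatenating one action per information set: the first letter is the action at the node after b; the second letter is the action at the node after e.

6

Row for b/t/z/Out (columns UN, UE, WN, WE): (6,3) (6,3) (7,3) (7,3).
Under b/t/z/Out, Rowan's choice at the node after e-N and at the node after e-E can never be reached regardless of what Colm does, so varying those choices leaves every outcome unchanged.
Holding the reachable choices fixed and varying the unreachable ones freely already gives 2 × 3 = 6 equivalent strategies.
No other strategy reproduces this row, so those 6 are the full class: b/t/y/Out, b/t/y/Stay, b/t/y/In, b/t/z/Out, b/t/z/Stay, b/t/z/In.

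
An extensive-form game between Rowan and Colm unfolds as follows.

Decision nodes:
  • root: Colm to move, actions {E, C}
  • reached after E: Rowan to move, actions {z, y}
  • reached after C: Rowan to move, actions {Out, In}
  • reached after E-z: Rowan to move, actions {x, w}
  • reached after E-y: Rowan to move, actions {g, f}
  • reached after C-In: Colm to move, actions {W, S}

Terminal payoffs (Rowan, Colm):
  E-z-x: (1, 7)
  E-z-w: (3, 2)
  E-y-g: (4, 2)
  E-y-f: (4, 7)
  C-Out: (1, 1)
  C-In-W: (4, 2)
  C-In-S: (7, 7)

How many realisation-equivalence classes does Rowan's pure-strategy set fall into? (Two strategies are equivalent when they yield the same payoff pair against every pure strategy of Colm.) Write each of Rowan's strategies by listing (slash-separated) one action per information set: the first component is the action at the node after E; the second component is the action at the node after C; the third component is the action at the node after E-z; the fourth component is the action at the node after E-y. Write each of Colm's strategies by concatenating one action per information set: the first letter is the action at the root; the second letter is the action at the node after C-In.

Rowan has 16 pure strategies: z/Out/x/g, z/Out/x/f, z/Out/w/g, z/Out/w/f, z/In/x/g, z/In/x/f, z/In/w/g, z/In/w/f, y/Out/x/g, y/Out/x/f, y/Out/w/g, y/Out/w/f, y/In/x/g, y/In/x/f, y/In/w/g, y/In/w/f. Columns: EW, ES, CW, CS.
{z/Out/x/g, z/Out/x/f} → row (1,7) (1,7) (1,1) (1,1)
{z/Out/w/g, z/Out/w/f} → row (3,2) (3,2) (1,1) (1,1)
{z/In/x/g, z/In/x/f} → row (1,7) (1,7) (4,2) (7,7)
{z/In/w/g, z/In/w/f} → row (3,2) (3,2) (4,2) (7,7)
{y/Out/x/g, y/Out/w/g} → row (4,2) (4,2) (1,1) (1,1)
{y/Out/x/f, y/Out/w/f} → row (4,7) (4,7) (1,1) (1,1)
{y/In/x/g, y/In/w/g} → row (4,2) (4,2) (4,2) (7,7)
{y/In/x/f, y/In/w/f} → row (4,7) (4,7) (4,2) (7,7)
That's 8 distinct rows out of 16 strategies.

8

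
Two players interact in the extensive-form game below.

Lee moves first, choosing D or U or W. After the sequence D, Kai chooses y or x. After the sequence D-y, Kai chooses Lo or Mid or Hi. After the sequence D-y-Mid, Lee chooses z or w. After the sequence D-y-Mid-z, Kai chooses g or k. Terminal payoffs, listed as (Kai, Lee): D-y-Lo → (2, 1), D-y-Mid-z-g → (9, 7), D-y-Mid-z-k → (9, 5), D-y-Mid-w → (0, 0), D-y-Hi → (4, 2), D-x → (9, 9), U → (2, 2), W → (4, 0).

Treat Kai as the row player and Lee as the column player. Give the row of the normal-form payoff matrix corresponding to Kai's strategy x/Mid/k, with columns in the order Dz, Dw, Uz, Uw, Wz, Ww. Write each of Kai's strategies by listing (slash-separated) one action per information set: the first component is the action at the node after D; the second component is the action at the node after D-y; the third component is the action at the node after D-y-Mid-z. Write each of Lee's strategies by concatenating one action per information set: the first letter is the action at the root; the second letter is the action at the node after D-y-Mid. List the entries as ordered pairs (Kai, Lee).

vs Dz: Lee plays D → Kai plays x at [D] → (9, 9)
vs Dw: Lee plays D → Kai plays x at [D] → (9, 9)
vs Uz: Lee plays U → (2, 2)
vs Uw: Lee plays U → (2, 2)
vs Wz: Lee plays W → (4, 0)
vs Ww: Lee plays W → (4, 0)

(9,9) (9,9) (2,2) (2,2) (4,0) (4,0)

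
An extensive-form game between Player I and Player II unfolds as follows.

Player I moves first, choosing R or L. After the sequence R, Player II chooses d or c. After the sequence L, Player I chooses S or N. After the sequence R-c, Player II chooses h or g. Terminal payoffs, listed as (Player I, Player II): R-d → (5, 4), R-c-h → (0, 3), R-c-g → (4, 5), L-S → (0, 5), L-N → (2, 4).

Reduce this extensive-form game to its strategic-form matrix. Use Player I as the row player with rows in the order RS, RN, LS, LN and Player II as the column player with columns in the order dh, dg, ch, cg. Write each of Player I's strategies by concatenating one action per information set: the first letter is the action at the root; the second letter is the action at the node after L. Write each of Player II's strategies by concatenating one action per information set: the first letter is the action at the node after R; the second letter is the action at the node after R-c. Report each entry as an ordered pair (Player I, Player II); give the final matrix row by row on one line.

Row RS: dh→(5,4), dg→(5,4), ch→(0,3), cg→(4,5)
Row RN: dh→(5,4), dg→(5,4), ch→(0,3), cg→(4,5)
Row LS: dh→(0,5), dg→(0,5), ch→(0,5), cg→(0,5)
Row LN: dh→(2,4), dg→(2,4), ch→(2,4), cg→(2,4)

RS: (5,4) (5,4) (0,3) (4,5) | RN: (5,4) (5,4) (0,3) (4,5) | LS: (0,5) (0,5) (0,5) (0,5) | LN: (2,4) (2,4) (2,4) (2,4)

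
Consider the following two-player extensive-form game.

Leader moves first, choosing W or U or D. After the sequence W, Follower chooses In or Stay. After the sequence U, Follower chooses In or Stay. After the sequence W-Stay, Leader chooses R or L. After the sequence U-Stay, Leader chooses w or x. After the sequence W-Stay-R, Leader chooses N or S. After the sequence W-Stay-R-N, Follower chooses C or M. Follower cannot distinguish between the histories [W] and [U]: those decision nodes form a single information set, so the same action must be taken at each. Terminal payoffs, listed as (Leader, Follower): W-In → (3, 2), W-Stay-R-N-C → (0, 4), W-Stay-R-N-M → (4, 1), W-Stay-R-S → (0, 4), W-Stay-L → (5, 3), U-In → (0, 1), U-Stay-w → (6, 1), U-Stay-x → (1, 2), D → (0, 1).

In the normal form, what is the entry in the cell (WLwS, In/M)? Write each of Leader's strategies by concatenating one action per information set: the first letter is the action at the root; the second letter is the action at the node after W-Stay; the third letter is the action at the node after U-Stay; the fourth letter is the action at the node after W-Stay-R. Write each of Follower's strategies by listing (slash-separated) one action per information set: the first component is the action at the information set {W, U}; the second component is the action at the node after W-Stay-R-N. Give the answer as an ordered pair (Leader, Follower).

Trace the play path from the root:
  Leader plays W
  Follower plays In at [W]
→ terminal payoff (3, 2).
(Leader's choice at the node after W-Stay is never reached on this path, so it doesn't affect the outcome.)

(3, 2)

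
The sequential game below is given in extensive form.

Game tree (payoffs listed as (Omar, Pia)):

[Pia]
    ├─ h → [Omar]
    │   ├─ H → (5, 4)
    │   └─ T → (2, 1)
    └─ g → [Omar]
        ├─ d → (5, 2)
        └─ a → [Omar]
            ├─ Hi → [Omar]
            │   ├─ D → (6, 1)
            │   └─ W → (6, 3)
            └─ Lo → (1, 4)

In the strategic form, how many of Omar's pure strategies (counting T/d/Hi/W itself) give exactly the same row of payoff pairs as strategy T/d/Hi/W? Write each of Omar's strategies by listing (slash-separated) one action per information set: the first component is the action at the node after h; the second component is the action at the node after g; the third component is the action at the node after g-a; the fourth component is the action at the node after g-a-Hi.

Row for T/d/Hi/W (columns h, g): (2,1) (5,2).
Under T/d/Hi/W, Omar's choice at the node after g-a and at the node after g-a-Hi can never be reached regardless of what Pia does, so varying those choices leaves every outcome unchanged.
Holding the reachable choices fixed and varying the unreachable ones freely already gives 2 × 2 = 4 equivalent strategies.
No other strategy reproduces this row, so those 4 are the full class: T/d/Hi/D, T/d/Hi/W, T/d/Lo/D, T/d/Lo/W.

4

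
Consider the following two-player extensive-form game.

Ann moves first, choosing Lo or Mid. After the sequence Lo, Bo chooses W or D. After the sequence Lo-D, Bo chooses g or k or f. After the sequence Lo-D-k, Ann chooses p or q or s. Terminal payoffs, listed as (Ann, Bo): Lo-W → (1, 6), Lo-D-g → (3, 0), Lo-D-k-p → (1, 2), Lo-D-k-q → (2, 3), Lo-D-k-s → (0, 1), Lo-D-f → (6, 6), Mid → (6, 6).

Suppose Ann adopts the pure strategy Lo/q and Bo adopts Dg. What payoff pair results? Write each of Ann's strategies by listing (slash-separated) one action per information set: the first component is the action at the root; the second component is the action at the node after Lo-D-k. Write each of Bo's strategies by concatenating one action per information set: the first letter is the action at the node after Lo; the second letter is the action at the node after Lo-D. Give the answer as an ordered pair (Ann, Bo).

Trace the play path from the root:
  Ann plays Lo
  Bo plays D at [Lo]
  Bo plays g at [Lo-D]
→ terminal payoff (3, 0).
(Ann's choice at the node after Lo-D-k is never reached on this path, so it doesn't affect the outcome.)

(3, 0)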